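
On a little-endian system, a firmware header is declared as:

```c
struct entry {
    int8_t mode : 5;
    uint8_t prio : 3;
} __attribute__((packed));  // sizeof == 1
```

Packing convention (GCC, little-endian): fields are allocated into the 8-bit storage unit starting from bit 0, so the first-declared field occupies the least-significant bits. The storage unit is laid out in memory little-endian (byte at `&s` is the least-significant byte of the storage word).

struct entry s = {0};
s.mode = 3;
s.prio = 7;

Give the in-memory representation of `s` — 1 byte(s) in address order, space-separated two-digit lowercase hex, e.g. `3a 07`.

[0+:5] mode=3 & 0x1f = 0x3; word=0x03
[5+:3] prio=7 & 0x7 = 0x7; word=0xe3
word = 0xe3 → little-endian bytes:
  [0]=0xe3

e3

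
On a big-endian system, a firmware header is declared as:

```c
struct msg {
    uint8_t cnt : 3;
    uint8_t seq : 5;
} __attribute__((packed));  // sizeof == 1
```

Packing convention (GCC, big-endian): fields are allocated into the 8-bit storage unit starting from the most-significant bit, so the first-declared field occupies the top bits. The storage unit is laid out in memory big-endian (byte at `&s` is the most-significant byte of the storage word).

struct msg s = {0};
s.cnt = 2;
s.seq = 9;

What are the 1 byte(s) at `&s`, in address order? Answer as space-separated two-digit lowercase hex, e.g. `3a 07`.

[5+:3] cnt=2 & 0x7 = 0x2; word=0x40
[0+:5] seq=9 & 0x1f = 0x9; word=0x49
word = 0x49 → big-endian bytes:
  [0]=0x49

49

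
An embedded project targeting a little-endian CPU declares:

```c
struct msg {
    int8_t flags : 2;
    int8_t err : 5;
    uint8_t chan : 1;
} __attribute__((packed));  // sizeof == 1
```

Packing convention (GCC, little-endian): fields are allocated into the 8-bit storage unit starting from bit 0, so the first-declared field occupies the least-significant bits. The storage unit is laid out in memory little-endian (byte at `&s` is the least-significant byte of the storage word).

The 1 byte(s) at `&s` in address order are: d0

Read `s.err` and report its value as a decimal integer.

-12

[0]=0xd0 (little-endian) → word 0xd0
flags:2 @ bit 0 → (0xd0>>0)&0x3 = 0x0
err:5 @ bit 2 → (0xd0>>2)&0x1f = 0x14  ←
chan:1 @ bit 7 → (0xd0>>7)&0x1 = 0x1
err signed 5b, MSB=1: 20 - 32 = -12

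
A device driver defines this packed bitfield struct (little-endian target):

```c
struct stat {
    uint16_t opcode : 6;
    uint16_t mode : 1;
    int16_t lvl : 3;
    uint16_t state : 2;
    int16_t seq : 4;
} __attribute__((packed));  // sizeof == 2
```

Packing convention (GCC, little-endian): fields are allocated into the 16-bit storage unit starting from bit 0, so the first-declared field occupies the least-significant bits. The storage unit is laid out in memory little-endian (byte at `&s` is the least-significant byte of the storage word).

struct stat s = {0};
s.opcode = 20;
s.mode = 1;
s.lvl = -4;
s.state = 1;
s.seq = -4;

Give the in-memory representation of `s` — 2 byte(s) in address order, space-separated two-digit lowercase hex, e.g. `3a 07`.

opcode (6b) val=20 bits=0x14 at bit 0: 0x0014
mode (1b) val=1 bits=0x1 at bit 6: 0x0054
lvl (3b) val=-4 bits=0x4 at bit 7: 0x0254
state (2b) val=1 bits=0x1 at bit 10: 0x0654
seq (4b) val=-4 bits=0xc at bit 12: 0xc654
word = 0xc654 → little-endian bytes:
  [0]=0x54  [1]=0xc6

54 c6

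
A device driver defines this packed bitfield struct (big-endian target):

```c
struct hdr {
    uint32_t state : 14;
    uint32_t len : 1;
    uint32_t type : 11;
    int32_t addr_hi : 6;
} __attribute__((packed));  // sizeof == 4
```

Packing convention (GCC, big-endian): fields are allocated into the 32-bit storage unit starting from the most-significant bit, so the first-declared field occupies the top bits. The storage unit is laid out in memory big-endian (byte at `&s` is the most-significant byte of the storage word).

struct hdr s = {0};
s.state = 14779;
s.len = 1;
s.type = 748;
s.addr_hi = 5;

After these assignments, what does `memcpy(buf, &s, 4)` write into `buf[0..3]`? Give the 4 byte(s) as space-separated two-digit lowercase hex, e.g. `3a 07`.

state (14b) val=14779 bits=0x39bb at bit 18: 0xe6ec0000
len (1b) val=1 bits=0x1 at bit 17: 0xe6ee0000
type (11b) val=748 bits=0x2ec at bit 6: 0xe6eebb00
addr_hi (6b) val=5 bits=0x5 at bit 0: 0xe6eebb05
word = 0xe6eebb05 → big-endian bytes:
  [0]=0xe6  [1]=0xee  [2]=0xbb  [3]=0x05

e6 ee bb 05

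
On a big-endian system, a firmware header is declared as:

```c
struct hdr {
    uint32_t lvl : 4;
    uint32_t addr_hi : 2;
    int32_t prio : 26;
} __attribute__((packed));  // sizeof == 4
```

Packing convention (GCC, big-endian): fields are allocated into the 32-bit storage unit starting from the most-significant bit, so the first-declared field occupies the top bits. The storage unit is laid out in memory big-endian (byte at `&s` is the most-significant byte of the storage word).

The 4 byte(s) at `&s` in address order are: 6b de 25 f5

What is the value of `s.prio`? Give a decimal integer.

-2218507

[0]=0x6b [1]=0xde [2]=0x25 [3]=0xf5 (big-endian) → word 0x6bde25f5
lvl:4 @ bit 28 → (0x6bde25f5>>28)&0xf = 0x6
addr_hi:2 @ bit 26 → (0x6bde25f5>>26)&0x3 = 0x2
prio:26 @ bit 0 → (0x6bde25f5>>0)&0x3ffffff = 0x3de25f5  ←
prio signed 26b, MSB=1: 64890357 - 67108864 = -2218507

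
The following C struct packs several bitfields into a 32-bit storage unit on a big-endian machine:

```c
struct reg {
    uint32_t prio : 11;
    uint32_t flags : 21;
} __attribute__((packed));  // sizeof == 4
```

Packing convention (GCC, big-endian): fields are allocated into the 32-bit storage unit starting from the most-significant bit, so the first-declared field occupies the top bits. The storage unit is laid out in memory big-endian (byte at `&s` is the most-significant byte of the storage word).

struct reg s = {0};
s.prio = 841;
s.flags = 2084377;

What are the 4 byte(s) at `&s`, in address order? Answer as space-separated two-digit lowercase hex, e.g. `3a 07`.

[21+:11] prio=841 & 0x7ff = 0x349; word=0x69200000
[0+:21] flags=2084377 & 0x1fffff = 0x1fce19; word=0x693fce19
word = 0x693fce19 → big-endian bytes:
  [0]=0x69  [1]=0x3f  [2]=0xce  [3]=0x19

69 3f ce 19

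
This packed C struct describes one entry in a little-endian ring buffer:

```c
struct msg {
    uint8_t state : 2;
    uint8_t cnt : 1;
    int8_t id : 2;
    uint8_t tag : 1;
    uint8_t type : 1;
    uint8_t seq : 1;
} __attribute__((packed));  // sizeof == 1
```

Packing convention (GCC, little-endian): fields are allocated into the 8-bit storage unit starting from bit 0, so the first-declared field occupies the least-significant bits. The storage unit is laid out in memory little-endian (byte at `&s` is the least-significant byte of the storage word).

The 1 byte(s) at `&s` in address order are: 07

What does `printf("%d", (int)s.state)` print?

[0]=0x07 (little-endian) → word 0x07
state:2 @ bit 0 → (0x07>>0)&0x3 = 0x3  ←
cnt:1 @ bit 2 → (0x07>>2)&0x1 = 0x1
id:2 @ bit 3 → (0x07>>3)&0x3 = 0x0
tag:1 @ bit 5 → (0x07>>5)&0x1 = 0x0
type:1 @ bit 6 → (0x07>>6)&0x1 = 0x0
seq:1 @ bit 7 → (0x07>>7)&0x1 = 0x0

3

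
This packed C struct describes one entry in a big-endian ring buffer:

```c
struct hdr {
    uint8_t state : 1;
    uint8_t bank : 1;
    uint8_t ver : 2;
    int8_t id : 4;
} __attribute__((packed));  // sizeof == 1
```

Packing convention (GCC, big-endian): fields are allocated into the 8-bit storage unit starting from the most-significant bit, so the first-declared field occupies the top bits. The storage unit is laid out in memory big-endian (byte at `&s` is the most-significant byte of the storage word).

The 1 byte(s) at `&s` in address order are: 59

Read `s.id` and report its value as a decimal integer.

-7

[0]=0x59 (big-endian) → word 0x59
state:1 @ bit 7 → (0x59>>7)&0x1 = 0x0
bank:1 @ bit 6 → (0x59>>6)&0x1 = 0x1
ver:2 @ bit 4 → (0x59>>4)&0x3 = 0x1
id:4 @ bit 0 → (0x59>>0)&0xf = 0x9  ←
id signed 4b, MSB=1: 9 - 16 = -7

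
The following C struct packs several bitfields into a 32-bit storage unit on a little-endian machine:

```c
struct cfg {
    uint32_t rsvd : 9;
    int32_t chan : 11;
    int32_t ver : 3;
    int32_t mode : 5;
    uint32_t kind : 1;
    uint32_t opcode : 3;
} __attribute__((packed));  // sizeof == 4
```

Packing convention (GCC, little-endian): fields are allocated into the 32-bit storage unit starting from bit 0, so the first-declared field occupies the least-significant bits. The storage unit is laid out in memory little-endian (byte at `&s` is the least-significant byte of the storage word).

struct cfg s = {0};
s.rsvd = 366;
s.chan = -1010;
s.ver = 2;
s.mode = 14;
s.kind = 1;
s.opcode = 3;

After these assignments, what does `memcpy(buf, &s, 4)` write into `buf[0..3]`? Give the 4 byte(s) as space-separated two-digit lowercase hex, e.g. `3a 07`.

6e 1d 28 77

[0+:9] rsvd=366 & 0x1ff = 0x16e; word=0x0000016e
[9+:11] chan=-1010 & 0x7ff = 0x40e; word=0x00081d6e
[20+:3] ver=2 & 0x7 = 0x2; word=0x00281d6e
[23+:5] mode=14 & 0x1f = 0xe; word=0x07281d6e
[28+:1] kind=1 & 0x1 = 0x1; word=0x17281d6e
[29+:3] opcode=3 & 0x7 = 0x3; word=0x77281d6e
word = 0x77281d6e → little-endian bytes:
  [0]=0x6e  [1]=0x1d  [2]=0x28  [3]=0x77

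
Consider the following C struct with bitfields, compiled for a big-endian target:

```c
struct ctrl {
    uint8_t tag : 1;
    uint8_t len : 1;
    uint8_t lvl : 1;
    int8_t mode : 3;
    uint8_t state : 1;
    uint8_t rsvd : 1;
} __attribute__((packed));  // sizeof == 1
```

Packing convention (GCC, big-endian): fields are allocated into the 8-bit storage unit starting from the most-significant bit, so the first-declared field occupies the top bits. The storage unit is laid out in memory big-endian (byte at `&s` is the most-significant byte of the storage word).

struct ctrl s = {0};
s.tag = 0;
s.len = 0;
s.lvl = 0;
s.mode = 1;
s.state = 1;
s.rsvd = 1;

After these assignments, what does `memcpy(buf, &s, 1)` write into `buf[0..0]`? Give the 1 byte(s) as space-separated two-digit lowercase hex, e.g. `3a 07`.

[7+:1] tag=0 & 0x1 = 0x0; word=0x00
[6+:1] len=0 & 0x1 = 0x0; word=0x00
[5+:1] lvl=0 & 0x1 = 0x0; word=0x00
[2+:3] mode=1 & 0x7 = 0x1; word=0x04
[1+:1] state=1 & 0x1 = 0x1; word=0x06
[0+:1] rsvd=1 & 0x1 = 0x1; word=0x07
word = 0x07 → big-endian bytes:
  [0]=0x07

07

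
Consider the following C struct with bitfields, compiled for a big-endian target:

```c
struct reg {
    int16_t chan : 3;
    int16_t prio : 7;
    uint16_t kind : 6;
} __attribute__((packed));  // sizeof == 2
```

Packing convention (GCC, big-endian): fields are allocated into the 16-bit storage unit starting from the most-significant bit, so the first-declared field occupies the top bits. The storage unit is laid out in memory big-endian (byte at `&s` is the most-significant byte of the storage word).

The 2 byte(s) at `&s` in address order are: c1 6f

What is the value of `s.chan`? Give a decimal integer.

[0]=0xc1 [1]=0x6f (big-endian) → word 0xc16f
chan:3 @ bit 13 → (0xc16f>>13)&0x7 = 0x6  ←
prio:7 @ bit 6 → (0xc16f>>6)&0x7f = 0x5
kind:6 @ bit 0 → (0xc16f>>0)&0x3f = 0x2f
chan signed 3b, MSB=1: 6 - 8 = -2

-2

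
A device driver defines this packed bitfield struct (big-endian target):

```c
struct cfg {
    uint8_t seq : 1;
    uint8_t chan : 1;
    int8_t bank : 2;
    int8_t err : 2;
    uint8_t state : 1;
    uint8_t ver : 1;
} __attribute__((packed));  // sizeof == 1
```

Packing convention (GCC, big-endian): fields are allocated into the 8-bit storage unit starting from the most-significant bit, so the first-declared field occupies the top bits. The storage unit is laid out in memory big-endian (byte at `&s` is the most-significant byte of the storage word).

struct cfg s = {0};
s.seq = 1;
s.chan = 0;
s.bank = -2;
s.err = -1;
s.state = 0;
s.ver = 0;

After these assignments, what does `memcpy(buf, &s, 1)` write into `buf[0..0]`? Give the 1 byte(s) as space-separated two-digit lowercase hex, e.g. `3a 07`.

seq:1 = 1 → 0x1 << 7 → word 0x80
chan:1 = 0 → 0x0 << 6 → word 0x80
bank:2 = -2 → 0x2 << 4 → word 0xa0
err:2 = -1 → 0x3 << 2 → word 0xac
state:1 = 0 → 0x0 << 1 → word 0xac
ver:1 = 0 → 0x0 << 0 → word 0xac
word = 0xac → big-endian bytes:
  [0]=0xac

ac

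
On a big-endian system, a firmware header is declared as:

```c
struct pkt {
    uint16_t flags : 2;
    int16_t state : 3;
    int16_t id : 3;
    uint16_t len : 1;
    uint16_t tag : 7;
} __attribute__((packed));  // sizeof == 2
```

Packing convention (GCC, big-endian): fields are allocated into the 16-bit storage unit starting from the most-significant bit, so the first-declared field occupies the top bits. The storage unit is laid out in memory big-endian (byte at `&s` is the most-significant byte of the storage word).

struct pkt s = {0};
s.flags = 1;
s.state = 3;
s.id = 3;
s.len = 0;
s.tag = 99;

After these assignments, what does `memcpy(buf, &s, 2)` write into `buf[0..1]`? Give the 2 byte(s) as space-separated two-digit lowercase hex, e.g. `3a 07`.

5b 63

flags (2b) val=1 bits=0x1 at bit 14: 0x4000
state (3b) val=3 bits=0x3 at bit 11: 0x5800
id (3b) val=3 bits=0x3 at bit 8: 0x5b00
len (1b) val=0 bits=0x0 at bit 7: 0x5b00
tag (7b) val=99 bits=0x63 at bit 0: 0x5b63
word = 0x5b63 → big-endian bytes:
  [0]=0x5b  [1]=0x63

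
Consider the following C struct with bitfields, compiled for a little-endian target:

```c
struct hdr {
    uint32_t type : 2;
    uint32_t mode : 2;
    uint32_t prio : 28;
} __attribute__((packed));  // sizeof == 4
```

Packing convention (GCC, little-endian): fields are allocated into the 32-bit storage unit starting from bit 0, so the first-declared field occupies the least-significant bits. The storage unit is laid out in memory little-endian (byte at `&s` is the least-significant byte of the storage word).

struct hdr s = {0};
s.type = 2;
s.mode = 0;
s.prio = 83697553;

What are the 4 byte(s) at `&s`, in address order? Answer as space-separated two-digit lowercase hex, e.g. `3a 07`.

type (2b) val=2 bits=0x2 at bit 0: 0x00000002
mode (2b) val=0 bits=0x0 at bit 2: 0x00000002
prio (28b) val=83697553 bits=0x4fd1f91 at bit 4: 0x4fd1f912
word = 0x4fd1f912 → little-endian bytes:
  [0]=0x12  [1]=0xf9  [2]=0xd1  [3]=0x4f

12 f9 d1 4f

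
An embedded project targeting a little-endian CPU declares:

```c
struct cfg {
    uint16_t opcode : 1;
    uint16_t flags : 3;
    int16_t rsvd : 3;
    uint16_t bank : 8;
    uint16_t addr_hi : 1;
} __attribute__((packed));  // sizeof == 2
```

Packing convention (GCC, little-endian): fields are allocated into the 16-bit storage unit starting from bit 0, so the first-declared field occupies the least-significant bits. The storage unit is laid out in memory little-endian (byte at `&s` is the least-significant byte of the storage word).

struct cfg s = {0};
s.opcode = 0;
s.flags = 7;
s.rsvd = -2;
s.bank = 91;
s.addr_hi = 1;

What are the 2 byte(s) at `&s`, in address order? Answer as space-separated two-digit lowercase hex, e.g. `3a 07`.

ee ad

opcode:1 = 0 → 0x0 << 0 → word 0x0000
flags:3 = 7 → 0x7 << 1 → word 0x000e
rsvd:3 = -2 → 0x6 << 4 → word 0x006e
bank:8 = 91 → 0x5b << 7 → word 0x2dee
addr_hi:1 = 1 → 0x1 << 15 → word 0xadee
word = 0xadee → little-endian bytes:
  [0]=0xee  [1]=0xad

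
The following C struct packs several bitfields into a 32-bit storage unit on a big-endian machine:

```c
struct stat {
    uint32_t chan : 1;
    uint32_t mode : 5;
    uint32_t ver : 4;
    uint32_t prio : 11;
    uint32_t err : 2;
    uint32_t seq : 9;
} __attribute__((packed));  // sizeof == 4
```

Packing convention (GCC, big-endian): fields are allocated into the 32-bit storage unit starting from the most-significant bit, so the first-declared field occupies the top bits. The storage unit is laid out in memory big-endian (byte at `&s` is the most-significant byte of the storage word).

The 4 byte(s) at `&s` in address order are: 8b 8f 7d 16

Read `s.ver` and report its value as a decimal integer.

[0]=0x8b [1]=0x8f [2]=0x7d [3]=0x16 (big-endian) → word 0x8b8f7d16
chan:1 @ bit 31 → (0x8b8f7d16>>31)&0x1 = 0x1
mode:5 @ bit 26 → (0x8b8f7d16>>26)&0x1f = 0x2
ver:4 @ bit 22 → (0x8b8f7d16>>22)&0xf = 0xe  ←
prio:11 @ bit 11 → (0x8b8f7d16>>11)&0x7ff = 0x1ef
err:2 @ bit 9 → (0x8b8f7d16>>9)&0x3 = 0x2
seq:9 @ bit 0 → (0x8b8f7d16>>0)&0x1ff = 0x116

14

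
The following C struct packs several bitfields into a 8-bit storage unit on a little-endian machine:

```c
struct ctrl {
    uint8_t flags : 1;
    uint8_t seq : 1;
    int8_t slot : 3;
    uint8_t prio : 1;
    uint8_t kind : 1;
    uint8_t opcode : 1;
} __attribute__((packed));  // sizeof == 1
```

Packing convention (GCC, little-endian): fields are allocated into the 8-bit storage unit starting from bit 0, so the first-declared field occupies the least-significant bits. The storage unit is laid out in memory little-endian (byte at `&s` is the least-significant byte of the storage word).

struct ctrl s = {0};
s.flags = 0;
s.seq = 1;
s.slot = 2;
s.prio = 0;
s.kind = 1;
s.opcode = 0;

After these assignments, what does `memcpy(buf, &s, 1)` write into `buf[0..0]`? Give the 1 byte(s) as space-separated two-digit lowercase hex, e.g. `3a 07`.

4a

flags:1 = 0 → 0x0 << 0 → word 0x00
seq:1 = 1 → 0x1 << 1 → word 0x02
slot:3 = 2 → 0x2 << 2 → word 0x0a
prio:1 = 0 → 0x0 << 5 → word 0x0a
kind:1 = 1 → 0x1 << 6 → word 0x4a
opcode:1 = 0 → 0x0 << 7 → word 0x4a
word = 0x4a → little-endian bytes:
  [0]=0x4a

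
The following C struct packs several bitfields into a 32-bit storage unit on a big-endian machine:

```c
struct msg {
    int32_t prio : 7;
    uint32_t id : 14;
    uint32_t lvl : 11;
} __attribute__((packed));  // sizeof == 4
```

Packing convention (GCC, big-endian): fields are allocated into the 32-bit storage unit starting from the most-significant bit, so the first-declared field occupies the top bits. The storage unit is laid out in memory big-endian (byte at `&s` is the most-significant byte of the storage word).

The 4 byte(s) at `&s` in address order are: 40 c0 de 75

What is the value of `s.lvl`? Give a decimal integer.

[0]=0x40 [1]=0xc0 [2]=0xde [3]=0x75 (big-endian) → word 0x40c0de75
prio:7 @ bit 25 → (0x40c0de75>>25)&0x7f = 0x20
id:14 @ bit 11 → (0x40c0de75>>11)&0x3fff = 0x181b
lvl:11 @ bit 0 → (0x40c0de75>>0)&0x7ff = 0x675  ←

1653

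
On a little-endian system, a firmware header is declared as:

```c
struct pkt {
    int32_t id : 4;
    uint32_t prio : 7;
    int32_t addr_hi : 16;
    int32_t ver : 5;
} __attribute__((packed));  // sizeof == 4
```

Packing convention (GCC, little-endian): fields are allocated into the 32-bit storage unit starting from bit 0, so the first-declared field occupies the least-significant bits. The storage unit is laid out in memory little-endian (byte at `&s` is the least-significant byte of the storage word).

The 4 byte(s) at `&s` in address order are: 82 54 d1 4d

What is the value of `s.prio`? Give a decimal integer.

[0]=0x82 [1]=0x54 [2]=0xd1 [3]=0x4d (little-endian) → word 0x4dd15482
id [0+:4] = (word>>0) & 0xf = 2
prio [4+:7] = (word>>4) & 0x7f = 72  ←
addr_hi [11+:16] = (word>>11) & 0xffff = 47658
ver [27+:5] = (word>>27) & 0x1f = 9

72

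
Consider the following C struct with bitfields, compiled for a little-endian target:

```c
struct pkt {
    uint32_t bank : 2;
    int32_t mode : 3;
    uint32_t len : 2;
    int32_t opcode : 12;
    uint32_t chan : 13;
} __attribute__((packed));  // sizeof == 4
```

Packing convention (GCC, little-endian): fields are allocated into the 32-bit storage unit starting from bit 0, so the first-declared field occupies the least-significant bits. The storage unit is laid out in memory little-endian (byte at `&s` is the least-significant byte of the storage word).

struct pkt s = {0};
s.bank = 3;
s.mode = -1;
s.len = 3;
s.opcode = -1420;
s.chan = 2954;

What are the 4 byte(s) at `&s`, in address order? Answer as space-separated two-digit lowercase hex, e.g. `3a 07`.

7f 3a 55 5c

bank (2b) val=3 bits=0x3 at bit 0: 0x00000003
mode (3b) val=-1 bits=0x7 at bit 2: 0x0000001f
len (2b) val=3 bits=0x3 at bit 5: 0x0000007f
opcode (12b) val=-1420 bits=0xa74 at bit 7: 0x00053a7f
chan (13b) val=2954 bits=0xb8a at bit 19: 0x5c553a7f
word = 0x5c553a7f → little-endian bytes:
  [0]=0x7f  [1]=0x3a  [2]=0x55  [3]=0x5c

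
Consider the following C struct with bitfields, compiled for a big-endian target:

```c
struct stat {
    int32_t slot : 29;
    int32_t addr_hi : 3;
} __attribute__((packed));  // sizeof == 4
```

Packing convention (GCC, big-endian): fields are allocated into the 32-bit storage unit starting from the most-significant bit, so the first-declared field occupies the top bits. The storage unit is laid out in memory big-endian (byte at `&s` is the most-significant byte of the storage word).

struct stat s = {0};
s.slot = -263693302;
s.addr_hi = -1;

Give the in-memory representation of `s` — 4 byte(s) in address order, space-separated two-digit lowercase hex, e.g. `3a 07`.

82 42 e0 57

[3+:29] slot=-263693302 & 0x1fffffff = 0x10485c0a; word=0x8242e050
[0+:3] addr_hi=-1 & 0x7 = 0x7; word=0x8242e057
word = 0x8242e057 → big-endian bytes:
  [0]=0x82  [1]=0x42  [2]=0xe0  [3]=0x57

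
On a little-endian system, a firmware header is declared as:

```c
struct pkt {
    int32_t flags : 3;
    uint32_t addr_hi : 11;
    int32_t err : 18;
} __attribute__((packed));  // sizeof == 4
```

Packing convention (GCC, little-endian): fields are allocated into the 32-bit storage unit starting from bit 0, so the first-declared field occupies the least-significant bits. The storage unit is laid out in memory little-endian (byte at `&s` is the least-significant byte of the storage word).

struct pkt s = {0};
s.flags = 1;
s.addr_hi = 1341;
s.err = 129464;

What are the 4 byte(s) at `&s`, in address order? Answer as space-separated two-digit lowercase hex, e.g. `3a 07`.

e9 29 6e 7e

[0+:3] flags=1 & 0x7 = 0x1; word=0x00000001
[3+:11] addr_hi=1341 & 0x7ff = 0x53d; word=0x000029e9
[14+:18] err=129464 & 0x3ffff = 0x1f9b8; word=0x7e6e29e9
word = 0x7e6e29e9 → little-endian bytes:
  [0]=0xe9  [1]=0x29  [2]=0x6e  [3]=0x7e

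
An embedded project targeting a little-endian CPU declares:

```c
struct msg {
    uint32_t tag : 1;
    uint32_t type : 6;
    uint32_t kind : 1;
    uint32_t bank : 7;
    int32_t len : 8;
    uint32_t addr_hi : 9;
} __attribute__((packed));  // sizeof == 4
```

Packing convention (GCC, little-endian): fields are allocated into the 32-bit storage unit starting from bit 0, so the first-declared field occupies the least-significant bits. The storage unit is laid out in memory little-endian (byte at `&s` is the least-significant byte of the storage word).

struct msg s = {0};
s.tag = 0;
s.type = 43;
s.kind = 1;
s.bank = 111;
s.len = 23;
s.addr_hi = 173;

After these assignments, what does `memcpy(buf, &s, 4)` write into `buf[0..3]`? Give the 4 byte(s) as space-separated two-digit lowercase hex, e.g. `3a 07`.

d6 ef 8b 56

tag (1b) val=0 bits=0x0 at bit 0: 0x00000000
type (6b) val=43 bits=0x2b at bit 1: 0x00000056
kind (1b) val=1 bits=0x1 at bit 7: 0x000000d6
bank (7b) val=111 bits=0x6f at bit 8: 0x00006fd6
len (8b) val=23 bits=0x17 at bit 15: 0x000befd6
addr_hi (9b) val=173 bits=0xad at bit 23: 0x568befd6
word = 0x568befd6 → little-endian bytes:
  [0]=0xd6  [1]=0xef  [2]=0x8b  [3]=0x56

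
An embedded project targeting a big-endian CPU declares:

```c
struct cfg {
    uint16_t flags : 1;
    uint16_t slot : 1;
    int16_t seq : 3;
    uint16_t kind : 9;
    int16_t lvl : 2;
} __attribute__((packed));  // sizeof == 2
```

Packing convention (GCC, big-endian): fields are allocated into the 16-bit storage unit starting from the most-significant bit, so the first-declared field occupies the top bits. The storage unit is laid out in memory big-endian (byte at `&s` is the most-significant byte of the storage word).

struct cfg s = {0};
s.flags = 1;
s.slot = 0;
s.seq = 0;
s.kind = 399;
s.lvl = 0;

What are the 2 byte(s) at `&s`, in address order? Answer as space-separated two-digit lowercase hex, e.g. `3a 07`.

flags:1 = 1 → 0x1 << 15 → word 0x8000
slot:1 = 0 → 0x0 << 14 → word 0x8000
seq:3 = 0 → 0x0 << 11 → word 0x8000
kind:9 = 399 → 0x18f << 2 → word 0x863c
lvl:2 = 0 → 0x0 << 0 → word 0x863c
word = 0x863c → big-endian bytes:
  [0]=0x86  [1]=0x3c

86 3c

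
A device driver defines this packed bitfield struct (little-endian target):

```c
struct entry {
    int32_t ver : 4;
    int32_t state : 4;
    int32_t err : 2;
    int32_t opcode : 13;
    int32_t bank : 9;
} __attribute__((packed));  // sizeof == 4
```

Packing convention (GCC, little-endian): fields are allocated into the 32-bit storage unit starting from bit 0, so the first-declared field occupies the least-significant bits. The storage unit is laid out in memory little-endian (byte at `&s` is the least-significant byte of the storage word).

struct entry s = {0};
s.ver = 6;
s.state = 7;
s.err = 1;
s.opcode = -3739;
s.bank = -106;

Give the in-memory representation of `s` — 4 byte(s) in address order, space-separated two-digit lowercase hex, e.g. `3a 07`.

ver (4b) val=6 bits=0x6 at bit 0: 0x00000006
state (4b) val=7 bits=0x7 at bit 4: 0x00000076
err (2b) val=1 bits=0x1 at bit 8: 0x00000176
opcode (13b) val=-3739 bits=0x1165 at bit 10: 0x00459576
bank (9b) val=-106 bits=0x196 at bit 23: 0xcb459576
word = 0xcb459576 → little-endian bytes:
  [0]=0x76  [1]=0x95  [2]=0x45  [3]=0xcb

76 95 45 cb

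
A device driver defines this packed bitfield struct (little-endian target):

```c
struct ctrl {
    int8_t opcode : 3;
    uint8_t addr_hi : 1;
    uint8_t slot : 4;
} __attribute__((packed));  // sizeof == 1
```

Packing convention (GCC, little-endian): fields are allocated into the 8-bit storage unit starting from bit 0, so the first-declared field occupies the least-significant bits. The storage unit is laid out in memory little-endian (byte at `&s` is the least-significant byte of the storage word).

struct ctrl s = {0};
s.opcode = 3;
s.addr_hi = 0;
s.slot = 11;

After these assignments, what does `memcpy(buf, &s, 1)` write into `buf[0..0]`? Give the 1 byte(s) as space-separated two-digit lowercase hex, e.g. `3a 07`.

opcode:3 = 3 → 0x3 << 0 → word 0x03
addr_hi:1 = 0 → 0x0 << 3 → word 0x03
slot:4 = 11 → 0xb << 4 → word 0xb3
word = 0xb3 → little-endian bytes:
  [0]=0xb3

b3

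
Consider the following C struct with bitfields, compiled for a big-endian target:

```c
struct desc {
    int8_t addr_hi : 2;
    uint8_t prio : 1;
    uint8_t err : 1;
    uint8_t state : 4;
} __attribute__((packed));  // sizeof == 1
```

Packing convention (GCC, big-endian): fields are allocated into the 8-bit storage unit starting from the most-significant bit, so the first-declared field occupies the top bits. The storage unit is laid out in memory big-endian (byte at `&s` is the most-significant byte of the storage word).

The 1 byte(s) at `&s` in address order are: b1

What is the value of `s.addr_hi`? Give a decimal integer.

[0]=0xb1 (big-endian) → word 0xb1
addr_hi:2 @ bit 6 → (0xb1>>6)&0x3 = 0x2  ←
prio:1 @ bit 5 → (0xb1>>5)&0x1 = 0x1
err:1 @ bit 4 → (0xb1>>4)&0x1 = 0x1
state:4 @ bit 0 → (0xb1>>0)&0xf = 0x1
addr_hi signed 2b, MSB=1: 2 - 4 = -2

-2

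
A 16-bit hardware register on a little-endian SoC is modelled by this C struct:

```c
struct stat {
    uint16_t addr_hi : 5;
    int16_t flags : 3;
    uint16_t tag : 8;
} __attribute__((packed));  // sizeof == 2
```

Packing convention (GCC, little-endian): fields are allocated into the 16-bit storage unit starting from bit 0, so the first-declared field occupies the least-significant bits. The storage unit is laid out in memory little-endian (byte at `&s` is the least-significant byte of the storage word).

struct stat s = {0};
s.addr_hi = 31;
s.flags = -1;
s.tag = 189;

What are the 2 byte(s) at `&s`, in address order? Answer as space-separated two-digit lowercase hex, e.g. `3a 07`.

ff bd

addr_hi (5b) val=31 bits=0x1f at bit 0: 0x001f
flags (3b) val=-1 bits=0x7 at bit 5: 0x00ff
tag (8b) val=189 bits=0xbd at bit 8: 0xbdff
word = 0xbdff → little-endian bytes:
  [0]=0xff  [1]=0xbd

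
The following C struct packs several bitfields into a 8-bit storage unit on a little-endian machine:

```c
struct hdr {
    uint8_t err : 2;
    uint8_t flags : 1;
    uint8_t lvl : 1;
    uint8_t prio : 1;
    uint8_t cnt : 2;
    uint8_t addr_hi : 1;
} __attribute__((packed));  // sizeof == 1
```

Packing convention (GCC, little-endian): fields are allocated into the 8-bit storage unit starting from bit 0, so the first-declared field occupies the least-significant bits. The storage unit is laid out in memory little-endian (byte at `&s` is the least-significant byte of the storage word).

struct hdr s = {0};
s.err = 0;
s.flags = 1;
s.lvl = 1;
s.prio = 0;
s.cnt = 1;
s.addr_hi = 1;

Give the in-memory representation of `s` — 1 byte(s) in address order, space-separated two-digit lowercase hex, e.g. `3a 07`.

err (2b) val=0 bits=0x0 at bit 0: 0x00
flags (1b) val=1 bits=0x1 at bit 2: 0x04
lvl (1b) val=1 bits=0x1 at bit 3: 0x0c
prio (1b) val=0 bits=0x0 at bit 4: 0x0c
cnt (2b) val=1 bits=0x1 at bit 5: 0x2c
addr_hi (1b) val=1 bits=0x1 at bit 7: 0xac
word = 0xac → little-endian bytes:
  [0]=0xac

ac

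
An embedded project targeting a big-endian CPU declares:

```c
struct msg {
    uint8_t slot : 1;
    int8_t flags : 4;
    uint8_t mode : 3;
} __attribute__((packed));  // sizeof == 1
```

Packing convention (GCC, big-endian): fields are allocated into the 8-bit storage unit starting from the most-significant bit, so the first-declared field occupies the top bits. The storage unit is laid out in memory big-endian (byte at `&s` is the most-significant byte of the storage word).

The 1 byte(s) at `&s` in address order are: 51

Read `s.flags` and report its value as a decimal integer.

-6

[0]=0x51 (big-endian) → word 0x51
slot [7+:1] = (word>>7) & 0x1 = 0
flags [3+:4] = (word>>3) & 0xf = 10  ←
mode [0+:3] = (word>>0) & 0x7 = 1
flags signed 4b, MSB=1: 10 - 16 = -6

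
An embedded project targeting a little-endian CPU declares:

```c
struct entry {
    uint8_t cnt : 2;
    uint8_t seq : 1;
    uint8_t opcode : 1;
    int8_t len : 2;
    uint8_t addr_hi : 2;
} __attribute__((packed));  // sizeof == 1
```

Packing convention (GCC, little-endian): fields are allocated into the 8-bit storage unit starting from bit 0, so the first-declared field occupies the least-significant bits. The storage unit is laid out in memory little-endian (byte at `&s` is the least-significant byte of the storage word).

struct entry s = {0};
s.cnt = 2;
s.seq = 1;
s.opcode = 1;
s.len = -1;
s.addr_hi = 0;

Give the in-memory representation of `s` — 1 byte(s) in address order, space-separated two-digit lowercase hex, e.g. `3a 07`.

3e

cnt (2b) val=2 bits=0x2 at bit 0: 0x02
seq (1b) val=1 bits=0x1 at bit 2: 0x06
opcode (1b) val=1 bits=0x1 at bit 3: 0x0e
len (2b) val=-1 bits=0x3 at bit 4: 0x3e
addr_hi (2b) val=0 bits=0x0 at bit 6: 0x3e
word = 0x3e → little-endian bytes:
  [0]=0x3e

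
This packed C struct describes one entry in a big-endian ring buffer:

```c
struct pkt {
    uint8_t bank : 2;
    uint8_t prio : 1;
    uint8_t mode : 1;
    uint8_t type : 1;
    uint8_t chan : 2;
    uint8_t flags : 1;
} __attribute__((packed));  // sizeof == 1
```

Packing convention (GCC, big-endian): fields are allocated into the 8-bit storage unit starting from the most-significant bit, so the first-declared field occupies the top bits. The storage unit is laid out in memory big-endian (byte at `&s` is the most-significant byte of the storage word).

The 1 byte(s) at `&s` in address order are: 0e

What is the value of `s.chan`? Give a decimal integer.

3

[0]=0x0e (big-endian) → word 0x0e
bank:2 @ bit 6 → (0x0e>>6)&0x3 = 0x0
prio:1 @ bit 5 → (0x0e>>5)&0x1 = 0x0
mode:1 @ bit 4 → (0x0e>>4)&0x1 = 0x0
type:1 @ bit 3 → (0x0e>>3)&0x1 = 0x1
chan:2 @ bit 1 → (0x0e>>1)&0x3 = 0x3  ←
flags:1 @ bit 0 → (0x0e>>0)&0x1 = 0x0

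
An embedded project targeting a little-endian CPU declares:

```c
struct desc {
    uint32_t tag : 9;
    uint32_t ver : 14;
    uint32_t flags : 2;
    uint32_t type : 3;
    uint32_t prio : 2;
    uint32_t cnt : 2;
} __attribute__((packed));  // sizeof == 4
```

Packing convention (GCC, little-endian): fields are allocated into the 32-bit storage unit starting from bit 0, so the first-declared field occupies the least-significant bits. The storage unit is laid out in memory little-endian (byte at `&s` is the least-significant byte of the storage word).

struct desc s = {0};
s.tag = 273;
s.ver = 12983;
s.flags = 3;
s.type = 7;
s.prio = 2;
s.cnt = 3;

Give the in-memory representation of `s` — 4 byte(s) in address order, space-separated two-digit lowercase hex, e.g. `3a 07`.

11 6f e5 ef

[0+:9] tag=273 & 0x1ff = 0x111; word=0x00000111
[9+:14] ver=12983 & 0x3fff = 0x32b7; word=0x00656f11
[23+:2] flags=3 & 0x3 = 0x3; word=0x01e56f11
[25+:3] type=7 & 0x7 = 0x7; word=0x0fe56f11
[28+:2] prio=2 & 0x3 = 0x2; word=0x2fe56f11
[30+:2] cnt=3 & 0x3 = 0x3; word=0xefe56f11
word = 0xefe56f11 → little-endian bytes:
  [0]=0x11  [1]=0x6f  [2]=0xe5  [3]=0xef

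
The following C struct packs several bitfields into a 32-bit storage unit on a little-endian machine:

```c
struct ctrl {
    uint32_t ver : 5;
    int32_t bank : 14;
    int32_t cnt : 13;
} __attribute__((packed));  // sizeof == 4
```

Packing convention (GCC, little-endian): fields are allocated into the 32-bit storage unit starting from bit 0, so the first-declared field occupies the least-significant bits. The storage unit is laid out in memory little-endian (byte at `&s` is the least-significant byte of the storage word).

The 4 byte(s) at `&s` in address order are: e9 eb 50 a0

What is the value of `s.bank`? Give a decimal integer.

[0]=0xe9 [1]=0xeb [2]=0x50 [3]=0xa0 (little-endian) → word 0xa050ebe9
ver:5 @ bit 0 → (0xa050ebe9>>0)&0x1f = 0x9
bank:14 @ bit 5 → (0xa050ebe9>>5)&0x3fff = 0x75f  ←
cnt:13 @ bit 19 → (0xa050ebe9>>19)&0x1fff = 0x140a
bank signed 14b, MSB=0: value = 1887

1887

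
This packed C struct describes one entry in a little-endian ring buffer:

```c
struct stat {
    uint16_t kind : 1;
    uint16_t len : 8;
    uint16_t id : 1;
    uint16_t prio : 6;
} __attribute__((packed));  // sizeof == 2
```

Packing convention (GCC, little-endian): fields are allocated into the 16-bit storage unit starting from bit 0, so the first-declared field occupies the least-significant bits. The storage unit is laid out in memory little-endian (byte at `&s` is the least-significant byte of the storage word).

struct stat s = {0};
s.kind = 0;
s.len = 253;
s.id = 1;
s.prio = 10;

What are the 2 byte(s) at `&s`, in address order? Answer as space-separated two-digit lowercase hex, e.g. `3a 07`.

fa 2b

[0+:1] kind=0 & 0x1 = 0x0; word=0x0000
[1+:8] len=253 & 0xff = 0xfd; word=0x01fa
[9+:1] id=1 & 0x1 = 0x1; word=0x03fa
[10+:6] prio=10 & 0x3f = 0xa; word=0x2bfa
word = 0x2bfa → little-endian bytes:
  [0]=0xfa  [1]=0x2b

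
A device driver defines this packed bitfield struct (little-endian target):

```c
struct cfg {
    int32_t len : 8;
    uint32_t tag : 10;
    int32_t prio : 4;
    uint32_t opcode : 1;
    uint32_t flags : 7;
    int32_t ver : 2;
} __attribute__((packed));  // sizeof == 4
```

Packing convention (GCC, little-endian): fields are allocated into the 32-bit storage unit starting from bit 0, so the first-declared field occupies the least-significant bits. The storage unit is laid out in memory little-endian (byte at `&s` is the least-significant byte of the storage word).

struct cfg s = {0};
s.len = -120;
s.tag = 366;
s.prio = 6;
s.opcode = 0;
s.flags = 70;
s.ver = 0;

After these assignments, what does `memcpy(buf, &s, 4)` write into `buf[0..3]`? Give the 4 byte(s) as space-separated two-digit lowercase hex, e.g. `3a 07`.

88 6e 19 23

len:8 = -120 → 0x88 << 0 → word 0x00000088
tag:10 = 366 → 0x16e << 8 → word 0x00016e88
prio:4 = 6 → 0x6 << 18 → word 0x00196e88
opcode:1 = 0 → 0x0 << 22 → word 0x00196e88
flags:7 = 70 → 0x46 << 23 → word 0x23196e88
ver:2 = 0 → 0x0 << 30 → word 0x23196e88
word = 0x23196e88 → little-endian bytes:
  [0]=0x88  [1]=0x6e  [2]=0x19  [3]=0x23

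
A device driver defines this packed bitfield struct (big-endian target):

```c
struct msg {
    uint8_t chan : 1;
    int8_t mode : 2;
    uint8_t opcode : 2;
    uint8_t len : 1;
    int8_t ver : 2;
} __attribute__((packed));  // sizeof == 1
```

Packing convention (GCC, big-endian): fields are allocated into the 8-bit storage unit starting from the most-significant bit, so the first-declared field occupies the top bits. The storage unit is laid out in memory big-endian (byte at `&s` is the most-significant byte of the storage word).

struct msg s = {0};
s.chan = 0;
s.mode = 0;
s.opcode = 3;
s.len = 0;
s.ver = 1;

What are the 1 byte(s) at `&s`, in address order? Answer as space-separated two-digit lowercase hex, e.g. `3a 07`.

19

chan:1 = 0 → 0x0 << 7 → word 0x00
mode:2 = 0 → 0x0 << 5 → word 0x00
opcode:2 = 3 → 0x3 << 3 → word 0x18
len:1 = 0 → 0x0 << 2 → word 0x18
ver:2 = 1 → 0x1 << 0 → word 0x19
word = 0x19 → big-endian bytes:
  [0]=0x19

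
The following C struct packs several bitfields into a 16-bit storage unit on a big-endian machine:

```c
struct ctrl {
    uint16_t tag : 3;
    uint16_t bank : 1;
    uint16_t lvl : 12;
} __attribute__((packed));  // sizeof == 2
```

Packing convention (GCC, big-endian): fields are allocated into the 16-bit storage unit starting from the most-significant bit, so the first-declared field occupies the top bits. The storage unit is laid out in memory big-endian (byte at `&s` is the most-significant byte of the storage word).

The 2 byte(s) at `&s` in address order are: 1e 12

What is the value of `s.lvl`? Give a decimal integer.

3602

[0]=0x1e [1]=0x12 (big-endian) → word 0x1e12
tag:3 @ bit 13 → (0x1e12>>13)&0x7 = 0x0
bank:1 @ bit 12 → (0x1e12>>12)&0x1 = 0x1
lvl:12 @ bit 0 → (0x1e12>>0)&0xfff = 0xe12  ←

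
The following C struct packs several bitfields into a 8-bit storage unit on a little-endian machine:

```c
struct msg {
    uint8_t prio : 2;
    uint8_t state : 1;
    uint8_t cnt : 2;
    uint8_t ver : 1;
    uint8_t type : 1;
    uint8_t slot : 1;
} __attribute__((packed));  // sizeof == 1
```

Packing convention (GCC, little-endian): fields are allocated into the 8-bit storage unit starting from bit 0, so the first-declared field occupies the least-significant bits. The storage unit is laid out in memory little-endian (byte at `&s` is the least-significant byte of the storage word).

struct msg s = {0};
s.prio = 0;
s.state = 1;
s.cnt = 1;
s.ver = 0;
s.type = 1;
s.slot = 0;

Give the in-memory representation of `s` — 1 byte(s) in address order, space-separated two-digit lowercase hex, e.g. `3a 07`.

prio:2 = 0 → 0x0 << 0 → word 0x00
state:1 = 1 → 0x1 << 2 → word 0x04
cnt:2 = 1 → 0x1 << 3 → word 0x0c
ver:1 = 0 → 0x0 << 5 → word 0x0c
type:1 = 1 → 0x1 << 6 → word 0x4c
slot:1 = 0 → 0x0 << 7 → word 0x4c
word = 0x4c → little-endian bytes:
  [0]=0x4c

4c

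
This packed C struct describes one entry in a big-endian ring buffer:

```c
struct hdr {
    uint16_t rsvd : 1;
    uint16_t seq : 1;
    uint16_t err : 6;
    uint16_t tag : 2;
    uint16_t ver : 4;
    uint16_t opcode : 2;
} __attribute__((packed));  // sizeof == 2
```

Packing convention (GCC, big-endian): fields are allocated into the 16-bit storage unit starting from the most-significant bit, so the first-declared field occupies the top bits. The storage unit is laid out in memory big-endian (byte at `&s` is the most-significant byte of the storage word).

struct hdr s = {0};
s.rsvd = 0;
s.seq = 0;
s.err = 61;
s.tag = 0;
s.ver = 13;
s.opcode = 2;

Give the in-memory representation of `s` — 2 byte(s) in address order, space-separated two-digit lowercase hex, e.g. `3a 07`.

3d 36

rsvd:1 = 0 → 0x0 << 15 → word 0x0000
seq:1 = 0 → 0x0 << 14 → word 0x0000
err:6 = 61 → 0x3d << 8 → word 0x3d00
tag:2 = 0 → 0x0 << 6 → word 0x3d00
ver:4 = 13 → 0xd << 2 → word 0x3d34
opcode:2 = 2 → 0x2 << 0 → word 0x3d36
word = 0x3d36 → big-endian bytes:
  [0]=0x3d  [1]=0x36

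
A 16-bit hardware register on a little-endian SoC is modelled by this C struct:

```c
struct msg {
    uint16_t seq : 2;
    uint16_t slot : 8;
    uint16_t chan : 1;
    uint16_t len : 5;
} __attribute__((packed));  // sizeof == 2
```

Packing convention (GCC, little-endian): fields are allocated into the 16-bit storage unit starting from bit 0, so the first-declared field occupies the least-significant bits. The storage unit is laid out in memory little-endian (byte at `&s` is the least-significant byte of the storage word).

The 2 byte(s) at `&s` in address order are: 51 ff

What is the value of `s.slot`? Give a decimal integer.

[0]=0x51 [1]=0xff (little-endian) → word 0xff51
seq [0+:2] = (word>>0) & 0x3 = 1
slot [2+:8] = (word>>2) & 0xff = 212  ←
chan [10+:1] = (word>>10) & 0x1 = 1
len [11+:5] = (word>>11) & 0x1f = 31

212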